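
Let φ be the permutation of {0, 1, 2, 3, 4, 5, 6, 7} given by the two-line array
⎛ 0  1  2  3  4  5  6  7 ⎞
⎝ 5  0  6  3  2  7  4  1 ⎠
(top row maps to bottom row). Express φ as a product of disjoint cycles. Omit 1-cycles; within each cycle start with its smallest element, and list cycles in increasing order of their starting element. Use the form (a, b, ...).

From 0: 0 → 5 → 7 → 1 → 0, closing the cycle (0, 5, 7, 1).
Repeating from the next unused element and collecting all non-trivial cycles gives (0, 5, 7, 1)(2, 6, 4).

(0, 5, 7, 1)(2, 6, 4)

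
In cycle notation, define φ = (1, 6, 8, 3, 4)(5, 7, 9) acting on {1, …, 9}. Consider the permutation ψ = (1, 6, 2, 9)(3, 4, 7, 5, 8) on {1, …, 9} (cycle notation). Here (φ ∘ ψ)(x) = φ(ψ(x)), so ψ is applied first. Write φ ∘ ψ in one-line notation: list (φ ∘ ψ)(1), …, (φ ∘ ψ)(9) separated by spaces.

8 5 1 9 3 2 7 4 6

For each element, apply ψ then φ: 1 → 6 → 8; 2 → 9 → 5; 3 → 4 → 1; 4 → 7 → 9; 5 → 8 → 3; 6 → 2 → 2; 7 → 5 → 7; 8 → 3 → 4; 9 → 1 → 6.
Collecting the images, φ ∘ ψ = [8 5 1 9 3 2 7 4 6].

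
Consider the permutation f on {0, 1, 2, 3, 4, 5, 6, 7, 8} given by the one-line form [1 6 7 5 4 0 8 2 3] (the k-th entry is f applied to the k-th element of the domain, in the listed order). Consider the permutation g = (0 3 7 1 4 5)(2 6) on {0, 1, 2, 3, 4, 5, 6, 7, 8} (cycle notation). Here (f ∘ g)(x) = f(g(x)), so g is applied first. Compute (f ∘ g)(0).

5

(f ∘ g)(0) = f(g(0)). g(0) = 3, then f(3) = 5. So (f ∘ g)(0) = 5.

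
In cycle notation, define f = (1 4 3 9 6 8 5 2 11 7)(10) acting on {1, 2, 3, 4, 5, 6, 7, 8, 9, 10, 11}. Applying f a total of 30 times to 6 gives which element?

6

6 lies in the 10-cycle (1 4 3 9 6 8 5 2 11 7).
Powers repeat with period 10 on this cycle, and 30 mod 10 = 0, so f^30(6) = f^0(6).
So f^30(6) = 6.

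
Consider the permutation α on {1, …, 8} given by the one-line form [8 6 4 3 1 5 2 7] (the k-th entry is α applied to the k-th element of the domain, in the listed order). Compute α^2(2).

Tracing 2 → 6 → … returns to 2 after 6 steps, so 2 lies in a 6-cycle (1, 8, 7, 2, 6, 5).
Stepping 2 places around the cycle: 2 → 6 → 5.

5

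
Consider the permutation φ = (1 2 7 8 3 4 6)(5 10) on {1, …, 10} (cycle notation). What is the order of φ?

The disjoint cycles have lengths 7, 2, 1.
The order of φ is the least common multiple of its cycle lengths: lcm(7, 2) = 14.

14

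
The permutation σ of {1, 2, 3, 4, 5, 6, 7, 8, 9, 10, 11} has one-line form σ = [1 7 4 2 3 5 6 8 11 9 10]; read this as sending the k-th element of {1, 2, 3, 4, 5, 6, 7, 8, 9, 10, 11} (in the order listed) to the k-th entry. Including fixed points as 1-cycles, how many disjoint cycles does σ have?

4

The cycle decomposition is (1)(2, 7, 6, 5, 3, 4)(8)(9, 11, 10), which has 4 cycles (counting 1-cycles).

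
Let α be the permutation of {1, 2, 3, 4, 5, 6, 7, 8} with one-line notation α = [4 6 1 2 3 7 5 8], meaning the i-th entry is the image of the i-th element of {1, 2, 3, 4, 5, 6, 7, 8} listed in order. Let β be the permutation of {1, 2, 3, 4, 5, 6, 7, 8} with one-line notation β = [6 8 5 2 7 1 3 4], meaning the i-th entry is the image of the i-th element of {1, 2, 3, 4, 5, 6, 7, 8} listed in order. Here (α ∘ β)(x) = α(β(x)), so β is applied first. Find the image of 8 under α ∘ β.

2

(α ∘ β)(8) = α(β(8)). β(8) = 4, then α(4) = 2. So (α ∘ β)(8) = 2.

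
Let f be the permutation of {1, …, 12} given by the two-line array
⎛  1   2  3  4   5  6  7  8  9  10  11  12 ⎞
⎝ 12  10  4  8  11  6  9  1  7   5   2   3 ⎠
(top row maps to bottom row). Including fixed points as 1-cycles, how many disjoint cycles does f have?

4

The cycle decomposition is (1 12 3 4 8)(2 10 5 11)(6)(7 9), which has 4 cycles (counting 1-cycles).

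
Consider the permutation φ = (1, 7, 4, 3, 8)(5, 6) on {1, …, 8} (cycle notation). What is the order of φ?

The cycle type of φ is (5, 2, 1).
The order of φ is the least common multiple of its cycle lengths: lcm(5, 2) = 10.

10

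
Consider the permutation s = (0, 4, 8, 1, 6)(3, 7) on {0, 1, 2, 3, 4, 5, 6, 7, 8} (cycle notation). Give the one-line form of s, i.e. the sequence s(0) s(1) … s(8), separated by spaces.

Image by image: 0→4, 1→6, 2→2, 3→7, 4→8, 5→5, 6→0, 7→3, 8→1.
Listing these in domain order gives 4 6 2 7 8 5 0 3 1.

4 6 2 7 8 5 0 3 1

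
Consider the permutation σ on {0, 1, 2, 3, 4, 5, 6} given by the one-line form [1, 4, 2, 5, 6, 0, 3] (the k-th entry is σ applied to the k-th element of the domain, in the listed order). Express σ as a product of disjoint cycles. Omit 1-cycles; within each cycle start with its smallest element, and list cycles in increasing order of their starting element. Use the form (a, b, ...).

(0, 1, 4, 6, 3, 5)

Start at 0 and follow images: 0 → 1 → 4 → 6 → 3 → 5 → 0, giving the cycle (0, 1, 4, 6, 3, 5).
Continuing from each remaining unvisited element yields (0, 1, 4, 6, 3, 5).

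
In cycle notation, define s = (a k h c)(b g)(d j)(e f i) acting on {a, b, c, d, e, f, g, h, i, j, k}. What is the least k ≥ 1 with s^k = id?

The cycle type of s is (4, 3, 2, 2).
Since disjoint cycles commute, ord(s) = lcm(4, 3, 2, 2) = 12.

12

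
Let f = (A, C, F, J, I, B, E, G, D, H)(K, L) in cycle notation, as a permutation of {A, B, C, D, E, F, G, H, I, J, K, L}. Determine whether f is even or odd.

The cycle lengths are 10, 2.
A cycle is odd iff its length is even; f has 2 even-length cycles, so sgn(f) = (−1)^2 and f is even.

even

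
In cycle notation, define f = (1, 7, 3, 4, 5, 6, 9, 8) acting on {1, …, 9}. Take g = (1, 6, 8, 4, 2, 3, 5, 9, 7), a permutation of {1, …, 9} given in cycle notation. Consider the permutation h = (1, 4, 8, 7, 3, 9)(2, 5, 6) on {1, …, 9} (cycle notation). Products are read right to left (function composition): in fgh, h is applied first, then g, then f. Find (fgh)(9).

(fgh)(9) = f(g(h(9))). h(9) = 1, then g(1) = 6, then f(6) = 9, so the result is 9.

9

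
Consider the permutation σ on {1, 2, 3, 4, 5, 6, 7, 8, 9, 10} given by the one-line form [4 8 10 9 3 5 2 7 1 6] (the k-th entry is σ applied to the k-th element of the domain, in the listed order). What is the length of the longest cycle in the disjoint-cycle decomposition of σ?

4

Decomposing into disjoint cycles gives (1 4 9)(2 8 7)(3 10 6 5); the longest has length 4.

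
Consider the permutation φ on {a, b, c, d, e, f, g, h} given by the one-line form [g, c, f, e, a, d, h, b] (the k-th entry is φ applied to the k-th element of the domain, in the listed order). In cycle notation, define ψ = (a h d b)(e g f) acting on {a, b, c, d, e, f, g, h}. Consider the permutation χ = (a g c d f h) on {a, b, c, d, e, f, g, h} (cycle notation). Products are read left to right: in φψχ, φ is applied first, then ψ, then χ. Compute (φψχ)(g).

f

(φψχ)(g) = χ(ψ(φ(g))). φ(g) = h, then ψ(h) = d, then χ(d) = f, so the result is f.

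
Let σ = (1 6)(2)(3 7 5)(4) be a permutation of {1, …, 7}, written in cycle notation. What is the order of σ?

6

The cycle type of σ is (3, 2, 1, 1).
The order of σ is the least common multiple of its cycle lengths: lcm(3, 2) = 6.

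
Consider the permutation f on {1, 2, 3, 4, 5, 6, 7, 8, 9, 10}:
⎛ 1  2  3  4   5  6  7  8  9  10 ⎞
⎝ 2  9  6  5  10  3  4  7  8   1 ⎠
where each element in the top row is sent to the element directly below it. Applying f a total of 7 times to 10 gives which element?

5

Tracing 10 → 1 → … returns to 10 after 8 steps, so 10 lies in an 8-cycle (1 2 9 8 7 4 5 10).
Advancing 7 steps from 10: 10 → 1 → 2 → 9 → 8 → 7 → 4 → 5.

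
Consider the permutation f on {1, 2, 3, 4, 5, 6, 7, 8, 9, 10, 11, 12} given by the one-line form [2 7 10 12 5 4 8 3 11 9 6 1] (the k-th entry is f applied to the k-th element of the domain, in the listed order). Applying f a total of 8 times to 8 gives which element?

Tracing 8 → 3 → … returns to 8 after 11 steps, so 8 lies in an 11-cycle (1 2 7 8 3 10 9 11 6 4 12).
Advancing 8 steps from 8: 8 → 3 → 10 → 9 → 11 → 6 → 4 → 12 → 1.

1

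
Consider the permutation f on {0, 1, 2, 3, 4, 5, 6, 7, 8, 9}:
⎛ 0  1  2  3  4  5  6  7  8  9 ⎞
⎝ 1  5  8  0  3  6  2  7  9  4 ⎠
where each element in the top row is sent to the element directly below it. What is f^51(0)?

9

Tracing 0 → 1 → … returns to 0 after 9 steps, so 0 lies in a 9-cycle (0, 1, 5, 6, 2, 8, 9, 4, 3).
Powers repeat with period 9 on this cycle, and 51 mod 9 = 6, so f^51(0) = f^6(0).
Advancing 6 steps from 0: 0 → 1 → 5 → 6 → 2 → 8 → 9.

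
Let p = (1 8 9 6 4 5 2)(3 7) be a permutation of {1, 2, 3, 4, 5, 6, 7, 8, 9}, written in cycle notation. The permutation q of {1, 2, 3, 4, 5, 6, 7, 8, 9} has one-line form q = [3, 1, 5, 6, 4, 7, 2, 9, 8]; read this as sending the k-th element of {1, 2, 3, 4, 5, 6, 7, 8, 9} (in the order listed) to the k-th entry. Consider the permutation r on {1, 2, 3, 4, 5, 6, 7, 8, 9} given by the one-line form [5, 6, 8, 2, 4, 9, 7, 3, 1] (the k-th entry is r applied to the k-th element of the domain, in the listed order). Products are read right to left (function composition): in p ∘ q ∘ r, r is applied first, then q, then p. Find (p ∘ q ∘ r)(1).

5

(p ∘ q ∘ r)(1) = p(q(r(1))). r(1) = 5, then q(5) = 4, then p(4) = 5, so the result is 5.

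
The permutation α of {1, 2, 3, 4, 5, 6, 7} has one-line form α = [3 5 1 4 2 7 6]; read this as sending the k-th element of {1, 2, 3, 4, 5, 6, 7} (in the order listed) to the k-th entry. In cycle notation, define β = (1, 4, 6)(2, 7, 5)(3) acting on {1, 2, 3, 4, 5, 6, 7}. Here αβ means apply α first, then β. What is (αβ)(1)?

First apply α: α(1) = 3, then β(3) = 3. Thus (αβ)(1) = 3.

3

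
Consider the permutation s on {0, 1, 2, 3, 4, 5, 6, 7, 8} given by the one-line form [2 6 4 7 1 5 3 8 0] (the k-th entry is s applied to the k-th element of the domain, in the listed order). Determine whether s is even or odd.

In disjoint-cycle form the cycle lengths are 8, 1.
A cycle of length ℓ contributes ℓ−1 transpositions, so s is a product of 7 transpositions — odd.

odd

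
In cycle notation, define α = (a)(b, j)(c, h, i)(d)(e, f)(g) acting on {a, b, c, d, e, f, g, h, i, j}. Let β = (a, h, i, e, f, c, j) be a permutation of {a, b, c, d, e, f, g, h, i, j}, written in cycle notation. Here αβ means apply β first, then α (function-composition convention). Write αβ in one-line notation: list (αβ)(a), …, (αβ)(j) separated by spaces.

i j b d e h g c f a

Chase each element through β then α: a → h → i; b → b → j; c → j → b; d → d → d; e → f → e; f → c → h; g → g → g; h → i → c; i → e → f; j → a → a.
Collecting the images, αβ = [i j b d e h g c f a].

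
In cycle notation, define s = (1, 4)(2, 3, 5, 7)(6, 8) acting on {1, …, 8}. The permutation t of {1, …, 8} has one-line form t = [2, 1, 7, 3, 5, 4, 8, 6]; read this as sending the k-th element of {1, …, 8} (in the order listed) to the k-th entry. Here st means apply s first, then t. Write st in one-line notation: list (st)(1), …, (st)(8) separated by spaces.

(st)(x) = t(s(x)). Computing each image: t(s(1)) = t(4) = 3, t(s(2)) = t(3) = 7, t(s(3)) = t(5) = 5, t(s(4)) = t(1) = 2, t(s(5)) = t(7) = 8, t(s(6)) = t(8) = 6, t(s(7)) = t(2) = 1, t(s(8)) = t(6) = 4.
Hence st = [3 7 5 2 8 6 1 4].

3 7 5 2 8 6 1 4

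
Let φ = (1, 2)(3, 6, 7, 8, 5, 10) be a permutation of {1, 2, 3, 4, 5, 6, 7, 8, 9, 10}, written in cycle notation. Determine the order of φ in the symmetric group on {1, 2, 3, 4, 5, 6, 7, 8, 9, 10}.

The cycle type of φ is (6, 2, 1, 1).
The order is lcm(6, 2) = 6.

6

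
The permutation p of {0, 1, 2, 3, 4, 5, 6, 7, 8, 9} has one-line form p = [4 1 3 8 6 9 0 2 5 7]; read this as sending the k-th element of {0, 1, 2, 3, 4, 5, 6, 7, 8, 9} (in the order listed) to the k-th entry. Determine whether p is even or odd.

In disjoint-cycle form the cycle lengths are 6, 3, 1.
A cycle is odd iff its length is even; p has 1 even-length cycle, so sgn(p) = (−1)^1 and p is odd.

odd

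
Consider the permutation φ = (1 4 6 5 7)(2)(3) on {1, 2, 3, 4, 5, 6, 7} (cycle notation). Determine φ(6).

In the cycle (1 4 6 5 7), 6 is followed by 5, so φ(6) = 5.

5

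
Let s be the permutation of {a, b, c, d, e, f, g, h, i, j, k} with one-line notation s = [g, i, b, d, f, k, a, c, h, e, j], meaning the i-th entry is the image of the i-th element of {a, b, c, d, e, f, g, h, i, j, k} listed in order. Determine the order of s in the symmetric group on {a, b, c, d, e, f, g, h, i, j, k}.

4

Writing s as disjoint cycles, the cycle lengths are 4, 4, 2, 1.
Since disjoint cycles commute, ord(s) = lcm(4, 4, 2) = 4.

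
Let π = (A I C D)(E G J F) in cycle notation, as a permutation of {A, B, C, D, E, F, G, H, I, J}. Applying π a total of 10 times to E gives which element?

J

E lies in the 4-cycle (E G J F).
On a 4-cycle, π^4 is the identity, so π^10 = π^2 there (10 ≡ 2 mod 4).
Advancing 2 steps from E: E → G → J.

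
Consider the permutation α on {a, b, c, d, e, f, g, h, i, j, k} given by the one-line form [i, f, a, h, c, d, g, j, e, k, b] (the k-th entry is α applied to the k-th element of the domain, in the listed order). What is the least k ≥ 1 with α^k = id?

12

Decomposing into disjoint cycles gives cycle lengths 6, 4, 1.
Since disjoint cycles commute, ord(α) = lcm(6, 4) = 12.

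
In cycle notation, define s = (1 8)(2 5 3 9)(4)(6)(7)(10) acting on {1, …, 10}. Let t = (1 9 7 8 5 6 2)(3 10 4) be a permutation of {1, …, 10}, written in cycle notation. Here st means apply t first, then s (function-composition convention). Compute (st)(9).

7

First apply t: t(9) = 7, then s(7) = 7. Thus (st)(9) = 7.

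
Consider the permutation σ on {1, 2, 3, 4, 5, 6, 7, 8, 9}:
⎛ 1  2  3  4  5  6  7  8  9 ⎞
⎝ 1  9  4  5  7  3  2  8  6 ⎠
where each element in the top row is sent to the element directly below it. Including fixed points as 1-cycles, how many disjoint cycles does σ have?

3

The cycle decomposition is (1)(2, 9, 6, 3, 4, 5, 7)(8), which has 3 cycles (counting 1-cycles).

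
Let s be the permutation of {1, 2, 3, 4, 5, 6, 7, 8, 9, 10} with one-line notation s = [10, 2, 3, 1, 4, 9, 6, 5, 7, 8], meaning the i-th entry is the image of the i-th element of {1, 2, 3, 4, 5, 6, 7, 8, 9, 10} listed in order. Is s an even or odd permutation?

even

In disjoint-cycle form the cycle lengths are 5, 3, 1, 1.
A cycle is odd iff its length is even; s has 0 even-length cycles, so sgn(s) = (−1)^0 and s is even.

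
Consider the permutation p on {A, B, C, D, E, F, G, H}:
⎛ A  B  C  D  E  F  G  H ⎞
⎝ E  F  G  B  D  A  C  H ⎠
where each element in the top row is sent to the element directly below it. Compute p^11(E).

Tracing E → D → … returns to E after 5 steps, so E lies in a 5-cycle (A, E, D, B, F).
Powers repeat with period 5 on this cycle, and 11 mod 5 = 1, so p^11(E) = p^1(E).
Advancing 1 step from E: E → D.

D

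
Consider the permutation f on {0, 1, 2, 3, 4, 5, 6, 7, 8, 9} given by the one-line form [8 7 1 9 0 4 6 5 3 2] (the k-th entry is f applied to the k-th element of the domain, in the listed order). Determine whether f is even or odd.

even

In disjoint-cycle form the cycle lengths are 9, 1.
A cycle is odd iff its length is even; f has 0 even-length cycles, so sgn(f) = (−1)^0 and f is even.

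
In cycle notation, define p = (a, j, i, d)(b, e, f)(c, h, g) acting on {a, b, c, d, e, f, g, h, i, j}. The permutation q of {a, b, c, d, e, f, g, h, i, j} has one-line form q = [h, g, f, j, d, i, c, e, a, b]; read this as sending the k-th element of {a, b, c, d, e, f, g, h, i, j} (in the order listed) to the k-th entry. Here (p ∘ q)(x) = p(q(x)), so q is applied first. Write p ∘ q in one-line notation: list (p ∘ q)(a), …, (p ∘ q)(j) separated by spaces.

g c b i a d h f j e

(p ∘ q)(x) = p(q(x)). Computing each image: p(q(a)) = p(h) = g, p(q(b)) = p(g) = c, p(q(c)) = p(f) = b, p(q(d)) = p(j) = i, p(q(e)) = p(d) = a, p(q(f)) = p(i) = d, p(q(g)) = p(c) = h, p(q(h)) = p(e) = f, p(q(i)) = p(a) = j, p(q(j)) = p(b) = e.
Hence p ∘ q = [g c b i a d h f j e].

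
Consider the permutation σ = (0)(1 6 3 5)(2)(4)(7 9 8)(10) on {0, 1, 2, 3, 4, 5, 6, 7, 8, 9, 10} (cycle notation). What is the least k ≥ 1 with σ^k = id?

12

The cycle type of σ is (4, 3, 1, 1, 1, 1).
The order is lcm(4, 3) = 12.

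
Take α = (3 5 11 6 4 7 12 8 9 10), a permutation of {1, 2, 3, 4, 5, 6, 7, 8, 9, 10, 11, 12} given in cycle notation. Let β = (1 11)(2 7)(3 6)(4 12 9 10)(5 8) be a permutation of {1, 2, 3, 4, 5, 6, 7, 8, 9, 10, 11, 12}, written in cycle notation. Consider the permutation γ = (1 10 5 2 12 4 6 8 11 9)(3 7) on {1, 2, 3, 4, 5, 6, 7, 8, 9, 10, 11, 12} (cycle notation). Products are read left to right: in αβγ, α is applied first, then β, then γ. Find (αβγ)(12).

(αβγ)(12) = γ(β(α(12))). α(12) = 8, then β(8) = 5, then γ(5) = 2, so the result is 2.

2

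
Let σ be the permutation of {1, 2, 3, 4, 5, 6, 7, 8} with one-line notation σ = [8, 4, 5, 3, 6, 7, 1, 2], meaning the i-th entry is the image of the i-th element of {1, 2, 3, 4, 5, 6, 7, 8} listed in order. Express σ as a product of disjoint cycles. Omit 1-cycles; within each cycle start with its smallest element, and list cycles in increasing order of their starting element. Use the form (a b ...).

Start at 1 and follow images: 1 → 8 → 2 → 4 → 3 → 5 → 6 → 7 → 1, giving the cycle (1 8 2 4 3 5 6 7).
Repeating from the next unused element and collecting all non-trivial cycles gives (1 8 2 4 3 5 6 7).

(1 8 2 4 3 5 6 7)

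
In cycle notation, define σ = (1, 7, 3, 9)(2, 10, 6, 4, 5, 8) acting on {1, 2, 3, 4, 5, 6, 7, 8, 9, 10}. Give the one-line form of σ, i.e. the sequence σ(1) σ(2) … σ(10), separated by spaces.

7 10 9 5 8 4 3 2 1 6

Reading each image from the cycles: 1→7, 2→10, 3→9, 4→5, 5→8, 6→4, 7→3, 8→2, 9→1, 10→6.
Listing these in domain order gives 7 10 9 5 8 4 3 2 1 6.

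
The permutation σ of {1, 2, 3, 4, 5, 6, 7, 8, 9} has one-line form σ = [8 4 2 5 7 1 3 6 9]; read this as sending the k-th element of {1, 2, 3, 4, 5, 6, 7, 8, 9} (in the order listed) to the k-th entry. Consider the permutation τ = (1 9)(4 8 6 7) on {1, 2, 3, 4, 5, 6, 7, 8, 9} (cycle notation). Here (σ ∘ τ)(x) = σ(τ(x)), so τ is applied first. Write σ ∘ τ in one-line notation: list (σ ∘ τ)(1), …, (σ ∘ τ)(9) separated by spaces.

(σ ∘ τ)(x) = σ(τ(x)). Computing each image: σ(τ(1)) = σ(9) = 9, σ(τ(2)) = σ(2) = 4, σ(τ(3)) = σ(3) = 2, σ(τ(4)) = σ(8) = 6, σ(τ(5)) = σ(5) = 7, σ(τ(6)) = σ(7) = 3, σ(τ(7)) = σ(4) = 5, σ(τ(8)) = σ(6) = 1, σ(τ(9)) = σ(1) = 8.
Hence σ ∘ τ = [9 4 2 6 7 3 5 1 8].

9 4 2 6 7 3 5 1 8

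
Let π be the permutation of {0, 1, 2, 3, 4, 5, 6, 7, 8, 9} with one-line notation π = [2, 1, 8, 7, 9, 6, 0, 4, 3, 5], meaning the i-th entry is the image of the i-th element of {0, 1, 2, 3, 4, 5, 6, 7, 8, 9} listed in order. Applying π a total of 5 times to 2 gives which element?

9

Tracing 2 → 8 → … returns to 2 after 9 steps, so 2 lies in a 9-cycle (0 2 8 3 7 4 9 5 6).
Stepping 5 places around the cycle: 2 → 8 → 3 → 7 → 4 → 9.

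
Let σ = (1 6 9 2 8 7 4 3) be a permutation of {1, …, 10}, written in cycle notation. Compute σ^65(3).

1

3 lies in the 8-cycle (1 6 9 2 8 7 4 3).
Powers repeat with period 8 on this cycle, and 65 mod 8 = 1, so σ^65(3) = σ^1(3).
Advancing 1 step from 3: 3 → 1.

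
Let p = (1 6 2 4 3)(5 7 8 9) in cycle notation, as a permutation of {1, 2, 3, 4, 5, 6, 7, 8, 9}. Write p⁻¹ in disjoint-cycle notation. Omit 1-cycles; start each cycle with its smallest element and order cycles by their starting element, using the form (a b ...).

(1 3 4 2 6)(5 9 8 7)

Inverting a permutation written in cycle notation just reverses the order within every cycle.
Reversing each cycle of p and rotating so the smallest element leads gives (1 3 4 2 6)(5 9 8 7).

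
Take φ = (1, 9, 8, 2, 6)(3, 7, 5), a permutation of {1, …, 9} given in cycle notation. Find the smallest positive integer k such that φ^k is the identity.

The cycle type of φ is (5, 3, 1).
The order of φ is the least common multiple of its cycle lengths: lcm(5, 3) = 15.

15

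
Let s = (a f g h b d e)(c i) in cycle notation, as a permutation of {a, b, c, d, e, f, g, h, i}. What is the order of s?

14

The disjoint cycles have lengths 7, 2.
The order of s is the least common multiple of its cycle lengths: lcm(7, 2) = 14.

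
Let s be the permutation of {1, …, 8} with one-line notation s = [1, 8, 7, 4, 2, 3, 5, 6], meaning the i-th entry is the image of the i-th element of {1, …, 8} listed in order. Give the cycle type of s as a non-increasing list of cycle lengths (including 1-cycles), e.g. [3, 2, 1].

[6, 1, 1]

The disjoint cycles are (1)(2, 8, 6, 3, 7, 5)(4), with lengths 6, 1, 1 in non-increasing order.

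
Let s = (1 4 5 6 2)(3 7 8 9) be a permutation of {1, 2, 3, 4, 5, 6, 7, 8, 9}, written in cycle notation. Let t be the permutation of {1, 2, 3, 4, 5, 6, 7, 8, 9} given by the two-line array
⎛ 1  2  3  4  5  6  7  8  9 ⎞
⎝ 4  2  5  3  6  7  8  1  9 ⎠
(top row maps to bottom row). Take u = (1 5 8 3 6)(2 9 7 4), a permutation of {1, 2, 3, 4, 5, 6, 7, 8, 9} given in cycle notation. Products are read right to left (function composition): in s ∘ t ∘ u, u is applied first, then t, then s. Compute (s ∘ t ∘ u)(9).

Apply the permutations in order: u(9) = 7, then t(7) = 8, then s(8) = 9. So (s ∘ t ∘ u)(9) = 9.

9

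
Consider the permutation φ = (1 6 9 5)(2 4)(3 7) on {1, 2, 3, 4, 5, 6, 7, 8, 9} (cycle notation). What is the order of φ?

The disjoint cycles have lengths 4, 2, 2, 1.
The order of φ is the least common multiple of its cycle lengths: lcm(4, 2, 2) = 4.

4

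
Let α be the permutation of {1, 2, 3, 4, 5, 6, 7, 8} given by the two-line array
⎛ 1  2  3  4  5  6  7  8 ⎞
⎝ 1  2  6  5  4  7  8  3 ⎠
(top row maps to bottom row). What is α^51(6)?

Tracing 6 → 7 → … returns to 6 after 4 steps, so 6 lies in a 4-cycle (3 6 7 8).
On a 4-cycle, α^4 is the identity, so α^51 = α^3 there (51 ≡ 3 mod 4).
Stepping 3 places around the cycle: 6 → 7 → 8 → 3.

3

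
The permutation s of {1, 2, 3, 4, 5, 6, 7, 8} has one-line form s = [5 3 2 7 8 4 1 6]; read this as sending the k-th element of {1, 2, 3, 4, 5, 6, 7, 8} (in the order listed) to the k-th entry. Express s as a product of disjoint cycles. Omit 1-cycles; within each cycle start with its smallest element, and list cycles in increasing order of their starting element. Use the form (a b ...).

Iterating s from 1 gives 1 → 5 → 8 → 6 → 4 → 7 → 1; that is the 6-cycle (1 5 8 6 4 7).
Repeating from the next unused element and collecting all non-trivial cycles gives (1 5 8 6 4 7)(2 3).

(1 5 8 6 4 7)(2 3)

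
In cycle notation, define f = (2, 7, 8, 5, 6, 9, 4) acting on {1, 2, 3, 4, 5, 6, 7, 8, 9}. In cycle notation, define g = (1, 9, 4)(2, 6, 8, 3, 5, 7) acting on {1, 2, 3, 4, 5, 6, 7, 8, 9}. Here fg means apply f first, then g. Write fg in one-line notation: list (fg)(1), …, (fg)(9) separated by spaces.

For each element, apply f then g: 1 → 1 → 9; 2 → 7 → 2; 3 → 3 → 5; 4 → 2 → 6; 5 → 6 → 8; 6 → 9 → 4; 7 → 8 → 3; 8 → 5 → 7; 9 → 4 → 1.
Collecting the images, fg = [9 2 5 6 8 4 3 7 1].

9 2 5 6 8 4 3 7 1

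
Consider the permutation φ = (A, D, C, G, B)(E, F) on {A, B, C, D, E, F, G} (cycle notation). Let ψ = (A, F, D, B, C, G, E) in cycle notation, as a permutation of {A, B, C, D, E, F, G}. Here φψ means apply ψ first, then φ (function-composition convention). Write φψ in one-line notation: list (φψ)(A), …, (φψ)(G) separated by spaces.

Chase each element through ψ then φ: A → F → E; B → C → G; C → G → B; D → B → A; E → A → D; F → D → C; G → E → F.
So φψ in one-line form is E G B A D C F.

E G B A D C F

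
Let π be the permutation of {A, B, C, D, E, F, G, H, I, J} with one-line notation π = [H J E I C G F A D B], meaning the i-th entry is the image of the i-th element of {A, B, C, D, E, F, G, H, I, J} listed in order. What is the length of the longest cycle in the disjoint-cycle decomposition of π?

Decomposing into disjoint cycles gives (A H)(B J)(C E)(D I)(F G); the longest has length 2.

2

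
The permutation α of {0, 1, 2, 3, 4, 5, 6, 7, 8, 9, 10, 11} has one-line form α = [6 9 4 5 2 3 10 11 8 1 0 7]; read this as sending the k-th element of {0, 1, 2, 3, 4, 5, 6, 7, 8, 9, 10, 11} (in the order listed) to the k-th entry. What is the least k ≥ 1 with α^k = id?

Decomposing into disjoint cycles gives cycle lengths 3, 2, 2, 2, 2, 1.
The order is lcm(3, 2, 2, 2, 2) = 6.

6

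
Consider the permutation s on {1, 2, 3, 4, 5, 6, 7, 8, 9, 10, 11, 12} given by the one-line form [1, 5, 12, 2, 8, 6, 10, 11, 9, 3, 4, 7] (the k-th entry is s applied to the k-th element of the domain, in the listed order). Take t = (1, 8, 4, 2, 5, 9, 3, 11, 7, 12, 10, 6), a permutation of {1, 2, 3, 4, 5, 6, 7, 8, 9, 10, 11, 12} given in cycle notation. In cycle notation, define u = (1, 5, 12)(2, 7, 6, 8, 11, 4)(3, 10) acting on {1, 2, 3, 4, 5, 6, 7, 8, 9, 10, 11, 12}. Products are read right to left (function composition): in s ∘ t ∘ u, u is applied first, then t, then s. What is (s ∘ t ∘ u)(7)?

Apply the permutations in order: u(7) = 6, then t(6) = 1, then s(1) = 1. So (s ∘ t ∘ u)(7) = 1.

1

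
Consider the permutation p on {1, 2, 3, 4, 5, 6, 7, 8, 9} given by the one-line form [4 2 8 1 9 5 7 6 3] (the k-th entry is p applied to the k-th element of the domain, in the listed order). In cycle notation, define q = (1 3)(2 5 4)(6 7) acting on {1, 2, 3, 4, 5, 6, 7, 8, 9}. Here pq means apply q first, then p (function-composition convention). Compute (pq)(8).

q(8) = 8, then p(8) = 6; composing gives (pq)(8) = 6.

6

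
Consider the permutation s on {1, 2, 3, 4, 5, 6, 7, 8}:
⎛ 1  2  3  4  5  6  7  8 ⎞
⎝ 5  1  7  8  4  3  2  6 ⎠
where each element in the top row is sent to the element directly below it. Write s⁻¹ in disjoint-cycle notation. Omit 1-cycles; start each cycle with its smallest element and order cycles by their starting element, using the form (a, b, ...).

(1, 2, 7, 3, 6, 8, 4, 5)

The cycle decomposition of s is (1, 5, 4, 8, 6, 3, 7, 2).
The inverse reverses every cycle; in canonical form, s⁻¹ = (1, 2, 7, 3, 6, 8, 4, 5).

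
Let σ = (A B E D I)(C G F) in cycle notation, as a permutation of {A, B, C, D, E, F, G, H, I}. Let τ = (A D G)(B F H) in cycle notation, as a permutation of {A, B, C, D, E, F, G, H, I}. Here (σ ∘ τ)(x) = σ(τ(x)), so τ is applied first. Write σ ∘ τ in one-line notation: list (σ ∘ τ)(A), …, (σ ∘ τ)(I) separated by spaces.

For each element, apply τ then σ: A → D → I; B → F → C; C → C → G; D → G → F; E → E → D; F → H → H; G → A → B; H → B → E; I → I → A.
Collecting the images, σ ∘ τ = [I C G F D H B E A].

I C G F D H B E A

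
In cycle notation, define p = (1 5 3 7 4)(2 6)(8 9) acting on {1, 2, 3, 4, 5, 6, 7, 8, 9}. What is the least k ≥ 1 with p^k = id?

10

The disjoint cycles have lengths 5, 2, 2.
The order of p is the least common multiple of its cycle lengths: lcm(5, 2, 2) = 10.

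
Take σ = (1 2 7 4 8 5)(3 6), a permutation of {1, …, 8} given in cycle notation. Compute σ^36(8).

8

8 lies in the 6-cycle (1 2 7 4 8 5).
On a 6-cycle, σ^6 is the identity, so σ^36 = σ^0 there (36 ≡ 0 mod 6).
So σ^36(8) = 8.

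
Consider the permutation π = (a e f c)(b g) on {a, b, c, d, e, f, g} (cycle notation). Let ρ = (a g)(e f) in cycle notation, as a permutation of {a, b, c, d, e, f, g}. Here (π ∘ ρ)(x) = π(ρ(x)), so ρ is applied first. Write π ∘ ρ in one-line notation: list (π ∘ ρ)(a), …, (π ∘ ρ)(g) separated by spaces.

b g a d c f e

(π ∘ ρ)(x) = π(ρ(x)). Computing each image: π(ρ(a)) = π(g) = b, π(ρ(b)) = π(b) = g, π(ρ(c)) = π(c) = a, π(ρ(d)) = π(d) = d, π(ρ(e)) = π(f) = c, π(ρ(f)) = π(e) = f, π(ρ(g)) = π(a) = e.
Hence π ∘ ρ = [b g a d c f e].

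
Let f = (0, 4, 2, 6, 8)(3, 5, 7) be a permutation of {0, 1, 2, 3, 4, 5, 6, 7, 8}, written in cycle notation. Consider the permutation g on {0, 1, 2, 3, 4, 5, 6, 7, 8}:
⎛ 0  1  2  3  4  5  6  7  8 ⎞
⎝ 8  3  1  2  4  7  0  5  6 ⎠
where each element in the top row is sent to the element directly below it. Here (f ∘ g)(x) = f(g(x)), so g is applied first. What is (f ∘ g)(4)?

g(4) = 4, then f(4) = 2; composing gives (f ∘ g)(4) = 2.

2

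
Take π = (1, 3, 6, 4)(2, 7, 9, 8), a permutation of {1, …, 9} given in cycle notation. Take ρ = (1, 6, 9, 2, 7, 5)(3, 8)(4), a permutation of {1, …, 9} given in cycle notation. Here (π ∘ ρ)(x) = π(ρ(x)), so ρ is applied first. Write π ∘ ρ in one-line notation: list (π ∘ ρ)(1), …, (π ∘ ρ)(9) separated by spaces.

(π ∘ ρ)(x) = π(ρ(x)). Computing each image: π(ρ(1)) = π(6) = 4, π(ρ(2)) = π(7) = 9, π(ρ(3)) = π(8) = 2, π(ρ(4)) = π(4) = 1, π(ρ(5)) = π(1) = 3, π(ρ(6)) = π(9) = 8, π(ρ(7)) = π(5) = 5, π(ρ(8)) = π(3) = 6, π(ρ(9)) = π(2) = 7.
Hence π ∘ ρ = [4 9 2 1 3 8 5 6 7].

4 9 2 1 3 8 5 6 7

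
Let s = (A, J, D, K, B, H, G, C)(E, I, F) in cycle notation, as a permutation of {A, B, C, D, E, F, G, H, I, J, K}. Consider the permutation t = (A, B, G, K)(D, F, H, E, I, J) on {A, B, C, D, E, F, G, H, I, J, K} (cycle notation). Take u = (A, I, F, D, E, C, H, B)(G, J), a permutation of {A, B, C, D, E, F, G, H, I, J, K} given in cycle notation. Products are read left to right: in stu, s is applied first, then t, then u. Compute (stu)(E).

Chase E: s(E) = I; t(I) = J; u(J) = G. Hence (stu)(E) = G.

G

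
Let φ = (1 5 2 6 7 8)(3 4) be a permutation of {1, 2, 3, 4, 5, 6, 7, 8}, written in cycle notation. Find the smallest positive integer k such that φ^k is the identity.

The cycle type of φ is (6, 2).
Since disjoint cycles commute, ord(φ) = lcm(6, 2) = 6.

6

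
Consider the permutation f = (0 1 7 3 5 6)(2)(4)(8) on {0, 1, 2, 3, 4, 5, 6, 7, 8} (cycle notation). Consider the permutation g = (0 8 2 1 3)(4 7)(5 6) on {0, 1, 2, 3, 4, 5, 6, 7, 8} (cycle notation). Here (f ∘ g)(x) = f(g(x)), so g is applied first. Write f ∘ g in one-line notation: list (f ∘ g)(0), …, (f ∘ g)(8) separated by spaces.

8 5 7 1 3 0 6 4 2

(f ∘ g)(x) = f(g(x)). Computing each image: f(g(0)) = f(8) = 8, f(g(1)) = f(3) = 5, f(g(2)) = f(1) = 7, f(g(3)) = f(0) = 1, f(g(4)) = f(7) = 3, f(g(5)) = f(6) = 0, f(g(6)) = f(5) = 6, f(g(7)) = f(4) = 4, f(g(8)) = f(2) = 2.
Hence f ∘ g = [8 5 7 1 3 0 6 4 2].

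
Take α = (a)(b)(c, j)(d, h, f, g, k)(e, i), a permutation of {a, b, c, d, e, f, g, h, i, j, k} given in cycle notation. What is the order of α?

The disjoint cycles have lengths 5, 2, 2, 1, 1.
The order of α is the least common multiple of its cycle lengths: lcm(5, 2, 2) = 10.

10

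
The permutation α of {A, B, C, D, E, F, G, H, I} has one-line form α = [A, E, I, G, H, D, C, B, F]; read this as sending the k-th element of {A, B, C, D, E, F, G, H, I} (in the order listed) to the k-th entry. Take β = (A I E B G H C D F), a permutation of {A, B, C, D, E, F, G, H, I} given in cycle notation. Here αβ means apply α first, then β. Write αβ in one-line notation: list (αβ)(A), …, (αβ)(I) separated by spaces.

(αβ)(x) = β(α(x)). Computing each image: β(α(A)) = β(A) = I, β(α(B)) = β(E) = B, β(α(C)) = β(I) = E, β(α(D)) = β(G) = H, β(α(E)) = β(H) = C, β(α(F)) = β(D) = F, β(α(G)) = β(C) = D, β(α(H)) = β(B) = G, β(α(I)) = β(F) = A.
Hence αβ = [I B E H C F D G A].

I B E H C F D G A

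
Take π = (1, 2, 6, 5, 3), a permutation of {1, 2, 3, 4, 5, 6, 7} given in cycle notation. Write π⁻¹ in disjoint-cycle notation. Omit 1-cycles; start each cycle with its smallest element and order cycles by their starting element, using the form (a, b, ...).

Inverting a permutation written in cycle notation just reverses the order within every cycle.
Reversing each cycle of π and rotating so the smallest element leads gives (1, 3, 5, 6, 2).

(1, 3, 5, 6, 2)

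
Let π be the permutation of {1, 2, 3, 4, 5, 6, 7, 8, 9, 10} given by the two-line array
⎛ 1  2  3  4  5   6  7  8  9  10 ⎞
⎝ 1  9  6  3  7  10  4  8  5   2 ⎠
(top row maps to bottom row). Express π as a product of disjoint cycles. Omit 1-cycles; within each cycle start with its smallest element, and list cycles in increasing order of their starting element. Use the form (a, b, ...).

Start at 2 and follow images: 2 → 9 → 5 → 7 → 4 → 3 → 6 → 10 → 2, giving the cycle (2, 9, 5, 7, 4, 3, 6, 10).
Continuing from each remaining unvisited element yields (2, 9, 5, 7, 4, 3, 6, 10).

(2, 9, 5, 7, 4, 3, 6, 10)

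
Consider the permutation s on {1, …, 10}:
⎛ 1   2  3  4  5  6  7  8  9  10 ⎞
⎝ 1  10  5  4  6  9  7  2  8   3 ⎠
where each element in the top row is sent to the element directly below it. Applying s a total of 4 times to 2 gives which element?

6

Tracing 2 → 10 → … returns to 2 after 7 steps, so 2 lies in a 7-cycle (2 10 3 5 6 9 8).
Advancing 4 steps from 2: 2 → 10 → 3 → 5 → 6.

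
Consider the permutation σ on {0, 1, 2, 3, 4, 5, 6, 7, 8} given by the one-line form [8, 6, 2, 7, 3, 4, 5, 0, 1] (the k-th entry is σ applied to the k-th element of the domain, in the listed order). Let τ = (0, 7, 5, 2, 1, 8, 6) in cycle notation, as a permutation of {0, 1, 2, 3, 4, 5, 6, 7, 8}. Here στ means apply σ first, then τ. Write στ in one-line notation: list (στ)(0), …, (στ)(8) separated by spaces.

For each element, apply σ then τ: 0 → 8 → 6; 1 → 6 → 0; 2 → 2 → 1; 3 → 7 → 5; 4 → 3 → 3; 5 → 4 → 4; 6 → 5 → 2; 7 → 0 → 7; 8 → 1 → 8.
Collecting the images, στ = [6 0 1 5 3 4 2 7 8].

6 0 1 5 3 4 2 7 8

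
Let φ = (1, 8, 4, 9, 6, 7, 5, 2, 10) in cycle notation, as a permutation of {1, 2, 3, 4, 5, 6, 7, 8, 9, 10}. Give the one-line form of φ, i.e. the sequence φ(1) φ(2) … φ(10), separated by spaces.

Reading each image from the cycles: 1↦8, 2↦10, 3↦3, 4↦9, 5↦2, 6↦7, 7↦5, 8↦4, 9↦6, 10↦1.
Listing these in domain order gives 8 10 3 9 2 7 5 4 6 1.

8 10 3 9 2 7 5 4 6 1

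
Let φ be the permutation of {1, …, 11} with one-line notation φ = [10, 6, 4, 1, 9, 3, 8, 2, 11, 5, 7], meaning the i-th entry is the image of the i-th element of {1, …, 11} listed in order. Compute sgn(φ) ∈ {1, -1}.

In disjoint-cycle form the cycle lengths are 11.
A cycle of length ℓ contributes ℓ−1 transpositions, so φ is a product of 10 transpositions — even.

1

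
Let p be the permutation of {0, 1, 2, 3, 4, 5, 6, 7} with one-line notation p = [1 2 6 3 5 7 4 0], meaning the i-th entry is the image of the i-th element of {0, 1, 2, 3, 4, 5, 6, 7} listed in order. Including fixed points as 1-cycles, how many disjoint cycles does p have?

The cycle decomposition is (0 1 2 6 4 5 7)(3), which has 2 cycles (counting 1-cycles).

2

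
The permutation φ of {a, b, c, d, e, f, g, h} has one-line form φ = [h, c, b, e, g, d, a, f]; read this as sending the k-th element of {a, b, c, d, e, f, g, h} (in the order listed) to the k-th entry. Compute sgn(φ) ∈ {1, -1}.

In disjoint-cycle form the cycle lengths are 6, 2.
A cycle of length ℓ contributes ℓ−1 transpositions, so φ is a product of 5 + 1 = 6 transpositions — even.

1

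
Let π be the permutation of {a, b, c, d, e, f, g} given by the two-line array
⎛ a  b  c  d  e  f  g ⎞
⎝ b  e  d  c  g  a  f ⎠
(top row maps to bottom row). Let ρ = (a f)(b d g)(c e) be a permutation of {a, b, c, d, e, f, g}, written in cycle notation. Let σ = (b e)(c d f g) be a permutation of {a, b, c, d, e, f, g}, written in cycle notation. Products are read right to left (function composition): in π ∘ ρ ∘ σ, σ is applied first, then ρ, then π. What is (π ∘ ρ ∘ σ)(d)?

Apply the permutations in order: σ(d) = f, then ρ(f) = a, then π(a) = b. So (π ∘ ρ ∘ σ)(d) = b.

b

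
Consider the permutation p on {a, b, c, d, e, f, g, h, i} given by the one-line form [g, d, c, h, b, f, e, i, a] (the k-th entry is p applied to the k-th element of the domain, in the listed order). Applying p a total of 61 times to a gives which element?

Tracing a → g → … returns to a after 7 steps, so a lies in a 7-cycle (a g e b d h i).
On a 7-cycle, p^7 is the identity, so p^61 = p^5 there (61 ≡ 5 mod 7).
Advancing 5 steps from a: a → g → e → b → d → h.

h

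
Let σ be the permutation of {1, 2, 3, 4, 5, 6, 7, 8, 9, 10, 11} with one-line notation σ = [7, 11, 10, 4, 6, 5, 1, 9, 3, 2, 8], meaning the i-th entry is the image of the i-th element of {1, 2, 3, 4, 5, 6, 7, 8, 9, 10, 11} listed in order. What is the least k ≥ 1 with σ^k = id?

6

The disjoint-cycle form of σ has cycle lengths 6, 2, 2, 1.
The order is lcm(6, 2, 2) = 6.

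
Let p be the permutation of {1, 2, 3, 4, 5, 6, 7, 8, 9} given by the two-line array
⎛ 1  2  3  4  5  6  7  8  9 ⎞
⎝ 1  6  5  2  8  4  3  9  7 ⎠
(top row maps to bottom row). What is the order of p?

The disjoint-cycle form of p has cycle lengths 5, 3, 1.
The order is lcm(5, 3) = 15.

15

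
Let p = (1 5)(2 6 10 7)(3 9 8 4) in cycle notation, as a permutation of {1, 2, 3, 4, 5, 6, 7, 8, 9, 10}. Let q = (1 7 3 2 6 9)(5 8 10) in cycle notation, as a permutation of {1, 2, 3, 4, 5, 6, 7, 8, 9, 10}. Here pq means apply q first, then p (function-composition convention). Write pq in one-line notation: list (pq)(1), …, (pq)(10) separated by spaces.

(pq)(x) = p(q(x)). Computing each image: p(q(1)) = p(7) = 2, p(q(2)) = p(6) = 10, p(q(3)) = p(2) = 6, p(q(4)) = p(4) = 3, p(q(5)) = p(8) = 4, p(q(6)) = p(9) = 8, p(q(7)) = p(3) = 9, p(q(8)) = p(10) = 7, p(q(9)) = p(1) = 5, p(q(10)) = p(5) = 1.
Hence pq = [2 10 6 3 4 8 9 7 5 1].

2 10 6 3 4 8 9 7 5 1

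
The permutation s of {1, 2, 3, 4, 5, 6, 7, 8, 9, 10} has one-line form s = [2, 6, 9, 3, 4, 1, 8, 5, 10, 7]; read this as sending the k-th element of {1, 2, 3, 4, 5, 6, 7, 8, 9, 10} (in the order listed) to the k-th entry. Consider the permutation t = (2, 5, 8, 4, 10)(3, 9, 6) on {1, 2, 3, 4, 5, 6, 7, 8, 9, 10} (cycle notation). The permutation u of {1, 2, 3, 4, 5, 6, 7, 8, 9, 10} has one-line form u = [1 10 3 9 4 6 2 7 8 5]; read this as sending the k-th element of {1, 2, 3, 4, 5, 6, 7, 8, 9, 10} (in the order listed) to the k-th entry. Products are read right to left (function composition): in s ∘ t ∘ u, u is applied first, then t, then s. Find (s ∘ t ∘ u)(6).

9

(s ∘ t ∘ u)(6) = s(t(u(6))). u(6) = 6, then t(6) = 3, then s(3) = 9, so the result is 9.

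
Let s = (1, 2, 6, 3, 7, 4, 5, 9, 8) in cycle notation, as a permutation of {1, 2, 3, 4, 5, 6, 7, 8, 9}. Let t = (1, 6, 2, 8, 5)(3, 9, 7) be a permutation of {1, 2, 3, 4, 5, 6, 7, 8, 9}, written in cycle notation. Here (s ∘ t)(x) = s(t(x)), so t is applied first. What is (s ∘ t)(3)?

8

t(3) = 9, then s(9) = 8; composing gives (s ∘ t)(3) = 8.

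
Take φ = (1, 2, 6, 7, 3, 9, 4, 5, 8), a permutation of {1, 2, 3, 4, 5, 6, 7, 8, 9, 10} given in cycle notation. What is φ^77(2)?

4

2 lies in the 9-cycle (1, 2, 6, 7, 3, 9, 4, 5, 8).
Powers repeat with period 9 on this cycle, and 77 mod 9 = 5, so φ^77(2) = φ^5(2).
Stepping 5 places around the cycle: 2 → 6 → 7 → 3 → 9 → 4.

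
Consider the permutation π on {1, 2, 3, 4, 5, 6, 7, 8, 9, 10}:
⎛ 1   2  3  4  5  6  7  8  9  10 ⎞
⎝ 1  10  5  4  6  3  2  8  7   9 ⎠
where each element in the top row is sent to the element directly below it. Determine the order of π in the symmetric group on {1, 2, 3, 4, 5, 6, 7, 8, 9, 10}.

Writing π as disjoint cycles, the cycle lengths are 4, 3, 1, 1, 1.
The order is lcm(4, 3) = 12.

12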